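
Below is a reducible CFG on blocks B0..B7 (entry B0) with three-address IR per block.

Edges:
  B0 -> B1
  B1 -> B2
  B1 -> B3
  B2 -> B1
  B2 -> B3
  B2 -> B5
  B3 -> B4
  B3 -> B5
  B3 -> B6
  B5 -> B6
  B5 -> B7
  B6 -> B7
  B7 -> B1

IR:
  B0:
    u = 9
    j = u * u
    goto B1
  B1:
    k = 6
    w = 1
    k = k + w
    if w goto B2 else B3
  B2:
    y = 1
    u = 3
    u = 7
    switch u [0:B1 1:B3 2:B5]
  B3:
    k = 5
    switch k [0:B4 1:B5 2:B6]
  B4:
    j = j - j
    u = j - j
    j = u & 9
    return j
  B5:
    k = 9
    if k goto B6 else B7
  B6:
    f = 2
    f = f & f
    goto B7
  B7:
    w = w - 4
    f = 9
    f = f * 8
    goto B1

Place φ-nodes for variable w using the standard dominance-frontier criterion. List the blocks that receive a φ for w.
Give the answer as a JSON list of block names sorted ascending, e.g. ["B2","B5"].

idom tree: B1←B0 B2←B1 B3←B1 B4←B3 B5←B1 B6←B1 B7←B1
Dom at joins:
  B1: preds {B0,B2,B7}: {B0} ∩ {B0,B1,B2} ∩ {B0,B1,B7} = {B0}; idom=B0
  B3: preds {B1,B2}: {B0,B1} ∩ {B0,B1,B2} = {B0,B1}; idom=B1
  B5: preds {B2,B3}: {B0,B1,B2} ∩ {B0,B1,B3} = {B0,B1}; idom=B1
  B6: preds {B3,B5}: {B0,B1,B3} ∩ {B0,B1,B5} = {B0,B1}; idom=B1
  B7: preds {B5,B6}: {B0,B1,B5} ∩ {B0,B1,B6} = {B0,B1}; idom=B1

Frontier:
  B1←B0: walk · to B0
  B1←B2: walk B2→B1 to B0
  B1←B7: walk B7→B1 to B0
  B3←B1: walk · to B1
  B3←B2: walk B2 to B1
  B5←B2: walk B2 to B1
  B5←B3: walk B3 to B1
  B6←B3: walk B3 to B1
  B6←B5: walk B5 to B1
  B7←B5: walk B5 to B1
  B7←B6: walk B6 to B1
  B0 → ∅
  B1 → {B1}
  B2 → {B1,B3,B5}
  B3 → {B5,B6}
  B4 → ∅
  B5 → {B6,B7}
  B6 → {B7}
  B7 → {B1}

φ for w: defs {B1,B7}
  DF⁺ = {B1}

Answer: ["B1"]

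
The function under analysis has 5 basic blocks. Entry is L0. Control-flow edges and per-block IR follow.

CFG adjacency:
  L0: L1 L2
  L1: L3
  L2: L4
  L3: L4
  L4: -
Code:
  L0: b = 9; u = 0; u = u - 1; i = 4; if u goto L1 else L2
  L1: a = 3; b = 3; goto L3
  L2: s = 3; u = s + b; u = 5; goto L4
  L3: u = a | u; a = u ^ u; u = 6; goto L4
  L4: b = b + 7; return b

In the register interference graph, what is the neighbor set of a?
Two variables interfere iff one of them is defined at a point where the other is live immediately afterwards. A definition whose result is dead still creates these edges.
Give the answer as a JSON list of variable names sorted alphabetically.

Block summaries:
  L0: {b,i,u} / ∅
  L1: {a,b} / ∅
  L2: {s,u} / {b}
  L3: {a,u} / {a,u}
  L4: {b} / {b}

Liveness:
  L0: in=∅ out={b,u}
  L1: in={u} out={a,b,u}
  L2: in={b} out={b}
  L3: in={a,b,u} out={b}
  L4: in={b} out=∅

Interfere edges:
  a — {b,u}
  b — {a,i,s,u}
  i — {b,u}
  s — {b}
  u — {a,b,i}

N(a) = ["b", "u"]

Answer: ["b", "u"]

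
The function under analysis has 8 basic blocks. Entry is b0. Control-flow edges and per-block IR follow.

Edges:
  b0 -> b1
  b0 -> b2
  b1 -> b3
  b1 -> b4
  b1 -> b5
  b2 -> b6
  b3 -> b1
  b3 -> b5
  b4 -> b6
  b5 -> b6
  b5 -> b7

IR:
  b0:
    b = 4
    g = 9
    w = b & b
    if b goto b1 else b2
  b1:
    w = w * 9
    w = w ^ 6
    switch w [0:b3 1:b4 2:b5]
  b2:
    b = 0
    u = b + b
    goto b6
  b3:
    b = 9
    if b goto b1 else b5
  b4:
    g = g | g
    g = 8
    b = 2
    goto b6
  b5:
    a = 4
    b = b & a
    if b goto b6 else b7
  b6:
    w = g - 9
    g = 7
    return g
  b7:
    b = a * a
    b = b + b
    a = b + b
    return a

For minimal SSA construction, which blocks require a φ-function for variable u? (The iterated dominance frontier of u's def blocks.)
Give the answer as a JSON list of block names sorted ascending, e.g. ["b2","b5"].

Answer: ["b6"]

Working:
idom tree: b1←b0 b2←b0 b3←b1 b4←b1 b5←b1 b6←b0 b7←b5
Dom∩ at merges:
  b1: preds {b0,b3}: {b0} ∩ {b0,b1,b3} = {b0}; idom=b0
  b5: preds {b1,b3}: {b0,b1} ∩ {b0,b1,b3} = {b0,b1}; idom=b1
  b6: preds {b2,b4,b5}: {b0,b2} ∩ {b0,b1,b4} ∩ {b0,b1,b5} = {b0}; idom=b0

DF derivation:
  b1←b0: walk · to b0
  b1←b3: walk b3→b1 to b0
  b5←b1: walk · to b1
  b5←b3: walk b3 to b1
  b6←b2: walk b2 to b0
  b6←b4: walk b4→b1 to b0
  b6←b5: walk b5→b1 to b0
  b0 → ∅
  b1 → {b1,b6}
  b2 → {b6}
  b3 → {b1,b5}
  b4 → {b6}
  b5 → {b6}
  b6 → ∅
  b7 → ∅

φ for u: defs {b2}
  DF⁺ = {b6}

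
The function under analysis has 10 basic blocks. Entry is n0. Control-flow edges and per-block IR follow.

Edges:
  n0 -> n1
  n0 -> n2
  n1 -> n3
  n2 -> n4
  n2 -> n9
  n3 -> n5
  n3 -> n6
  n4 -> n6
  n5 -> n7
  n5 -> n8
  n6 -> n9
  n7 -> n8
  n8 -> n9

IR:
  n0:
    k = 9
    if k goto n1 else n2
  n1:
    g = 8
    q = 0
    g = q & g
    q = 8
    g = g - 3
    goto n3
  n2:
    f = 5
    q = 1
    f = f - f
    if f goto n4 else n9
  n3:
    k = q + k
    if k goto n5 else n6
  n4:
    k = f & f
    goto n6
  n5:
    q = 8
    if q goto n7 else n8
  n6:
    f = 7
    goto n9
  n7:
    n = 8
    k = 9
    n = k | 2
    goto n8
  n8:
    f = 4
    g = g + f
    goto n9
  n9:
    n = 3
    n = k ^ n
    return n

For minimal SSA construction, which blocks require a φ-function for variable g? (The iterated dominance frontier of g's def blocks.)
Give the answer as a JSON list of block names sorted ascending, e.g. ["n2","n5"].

Answer: ["n6", "n9"]

Analysis:
idom tree: n1←n0 n2←n0 n3←n1 n4←n2 n5←n3 n6←n0 n7←n5 n8←n5 n9←n0
Dom at joins:
  n6: preds {n3,n4}: {n0,n1,n3} ∩ {n0,n2,n4} = {n0}; idom=n0
  n8: preds {n5,n7}: {n0,n1,n3,n5} ∩ {n0,n1,n3,n5,n7} = {n0,n1,n3,n5}; idom=n5
  n9: preds {n2,n6,n8}: {n0,n2} ∩ {n0,n6} ∩ {n0,n1,n3,n5,n8} = {n0}; idom=n0

DF derivation:
  n6←n3: walk n3→n1 to n0
  n6←n4: walk n4→n2 to n0
  n8←n5: walk · to n5
  n8←n7: walk n7 to n5
  n9←n2: walk n2 to n0
  n9←n6: walk n6 to n0
  n9←n8: walk n8→n5→n3→n1 to n0
  n0: DF=∅
  n1: DF={n6,n9}
  n2: DF={n6,n9}
  n3: DF={n6,n9}
  n4: DF={n6}
  n5: DF={n9}
  n6: DF={n9}
  n7: DF={n8}
  n8: DF={n9}
  n9: DF=∅

φ for g: defs {n1,n8}
  DF⁺ = {n6,n9}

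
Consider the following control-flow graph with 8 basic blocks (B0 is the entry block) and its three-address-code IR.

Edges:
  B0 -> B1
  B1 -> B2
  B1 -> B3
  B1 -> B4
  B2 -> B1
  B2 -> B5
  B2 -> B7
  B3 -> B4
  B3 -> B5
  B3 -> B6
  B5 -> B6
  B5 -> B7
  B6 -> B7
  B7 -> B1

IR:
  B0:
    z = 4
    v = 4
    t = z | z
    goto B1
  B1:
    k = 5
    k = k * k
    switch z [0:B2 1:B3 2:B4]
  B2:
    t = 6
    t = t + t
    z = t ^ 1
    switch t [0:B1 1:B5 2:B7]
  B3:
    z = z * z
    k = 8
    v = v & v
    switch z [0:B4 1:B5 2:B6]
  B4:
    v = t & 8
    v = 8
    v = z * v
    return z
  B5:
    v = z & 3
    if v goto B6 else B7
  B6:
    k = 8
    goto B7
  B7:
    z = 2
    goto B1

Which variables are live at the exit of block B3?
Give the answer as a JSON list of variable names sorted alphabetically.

def/use:
  B0: def={t,v,z} ue=∅
  B1: def={k} ue={z}
  B2: def={t,z} ue=∅
  B3: def={k,v,z} ue={v,z}
  B4: def={v} ue={t,z}
  B5: def={v} ue={z}
  B6: def={k} ue=∅
  B7: def={z} ue=∅

Live sets:
  B0: in=∅ out={t,v,z}
  B1: in={t,v,z} out={t,v,z}
  B2: in={v} out={t,v,z}
  B3: in={t,v,z} out={t,v,z}
  B4: in={t,z} out=∅
  B5: in={t,z} out={t,v}
  B6: in={t,v} out={t,v}
  B7: in={t,v} out={t,v,z}

live-out(B3) = ["t", "v", "z"]

Answer: ["t", "v", "z"]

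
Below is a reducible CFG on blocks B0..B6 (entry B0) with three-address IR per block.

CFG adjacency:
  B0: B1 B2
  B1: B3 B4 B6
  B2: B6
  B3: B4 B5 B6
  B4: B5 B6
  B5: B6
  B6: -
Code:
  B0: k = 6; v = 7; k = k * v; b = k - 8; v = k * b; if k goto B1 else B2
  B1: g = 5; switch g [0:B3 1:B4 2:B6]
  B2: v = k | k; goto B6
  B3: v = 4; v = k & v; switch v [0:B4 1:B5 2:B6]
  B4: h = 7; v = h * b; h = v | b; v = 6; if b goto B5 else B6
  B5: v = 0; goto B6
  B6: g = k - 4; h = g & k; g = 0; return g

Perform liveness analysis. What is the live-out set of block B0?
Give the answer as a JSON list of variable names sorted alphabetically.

Answer: ["b", "k"]

Derivation:
Per-block:
  B0: def={b,k,v} ue=∅
  B1: def={g} ue=∅
  B2: def={v} ue={k}
  B3: def={v} ue={k}
  B4: def={h,v} ue={b}
  B5: def={v} ue=∅
  B6: def={g,h} ue={k}

Backward fixpoint:
  B0: in=∅ out={b,k}
  B1: in={b,k} out={b,k}
  B2: in={k} out={k}
  B3: in={b,k} out={b,k}
  B4: in={b,k} out={k}
  B5: in={k} out={k}
  B6: in={k} out=∅

live-out(B0) = ["b", "k"]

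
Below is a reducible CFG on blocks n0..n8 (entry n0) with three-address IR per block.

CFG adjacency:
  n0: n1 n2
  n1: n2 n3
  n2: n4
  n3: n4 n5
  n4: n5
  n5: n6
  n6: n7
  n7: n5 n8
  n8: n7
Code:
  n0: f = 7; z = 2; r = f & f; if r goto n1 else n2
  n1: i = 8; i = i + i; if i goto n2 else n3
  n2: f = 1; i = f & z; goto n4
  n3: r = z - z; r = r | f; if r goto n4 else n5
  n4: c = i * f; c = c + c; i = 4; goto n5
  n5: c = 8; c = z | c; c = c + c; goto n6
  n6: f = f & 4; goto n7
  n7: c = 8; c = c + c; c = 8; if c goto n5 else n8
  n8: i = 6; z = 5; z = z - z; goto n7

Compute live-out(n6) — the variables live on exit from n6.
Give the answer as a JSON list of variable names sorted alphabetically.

Answer: ["f", "z"]

Analysis:
Per-block:
  n0: def={f,r,z} ue=∅
  n1: def={i} ue=∅
  n2: def={f,i} ue={z}
  n3: def={r} ue={f,z}
  n4: def={c,i} ue={f,i}
  n5: def={c} ue={z}
  n6: def={f} ue={f}
  n7: def={c} ue=∅
  n8: def={i,z} ue=∅

Liveness:
  n0: in=∅ out={f,z}
  n1: in={f,z} out={f,i,z}
  n2: in={z} out={f,i,z}
  n3: in={f,i,z} out={f,i,z}
  n4: in={f,i,z} out={f,z}
  n5: in={f,z} out={f,z}
  n6: in={f,z} out={f,z}
  n7: in={f,z} out={f,z}
  n8: in={f} out={f,z}

live-out(n6) = ["f", "z"]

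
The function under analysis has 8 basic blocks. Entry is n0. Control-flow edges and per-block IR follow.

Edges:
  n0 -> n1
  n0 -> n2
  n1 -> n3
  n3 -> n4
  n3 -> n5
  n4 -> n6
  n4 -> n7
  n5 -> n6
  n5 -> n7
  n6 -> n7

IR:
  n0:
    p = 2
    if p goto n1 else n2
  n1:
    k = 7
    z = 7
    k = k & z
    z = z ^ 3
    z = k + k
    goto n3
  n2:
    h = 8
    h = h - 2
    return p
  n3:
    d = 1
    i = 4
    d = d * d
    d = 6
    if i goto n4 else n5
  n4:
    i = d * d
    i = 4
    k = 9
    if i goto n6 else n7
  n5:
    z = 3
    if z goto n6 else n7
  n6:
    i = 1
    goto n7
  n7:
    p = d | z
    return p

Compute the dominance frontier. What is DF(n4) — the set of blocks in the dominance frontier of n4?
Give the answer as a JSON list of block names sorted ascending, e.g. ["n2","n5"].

Answer: ["n6", "n7"]

Derivation:
idom tree: n1←n0 n2←n0 n3←n1 n4←n3 n5←n3 n6←n3 n7←n3
Join-block Dom:
  n6: preds {n4,n5}: {n0,n1,n3,n4} ∩ {n0,n1,n3,n5} = {n0,n1,n3}; idom=n3
  n7: preds {n4,n5,n6}: {n0,n1,n3,n4} ∩ {n0,n1,n3,n5} ∩ {n0,n1,n3,n6} = {n0,n1,n3}; idom=n3

DF derivation:
  n6←n4: walk n4 to n3
  n6←n5: walk n5 to n3
  n7←n4: walk n4 to n3
  n7←n5: walk n5 to n3
  n7←n6: walk n6 to n3
  n0 → ∅
  n1 → ∅
  n2 → ∅
  n3 → ∅
  n4 → {n6,n7}
  n5 → {n6,n7}
  n6 → {n7}
  n7 → ∅

DF(n4) = ["n6", "n7"]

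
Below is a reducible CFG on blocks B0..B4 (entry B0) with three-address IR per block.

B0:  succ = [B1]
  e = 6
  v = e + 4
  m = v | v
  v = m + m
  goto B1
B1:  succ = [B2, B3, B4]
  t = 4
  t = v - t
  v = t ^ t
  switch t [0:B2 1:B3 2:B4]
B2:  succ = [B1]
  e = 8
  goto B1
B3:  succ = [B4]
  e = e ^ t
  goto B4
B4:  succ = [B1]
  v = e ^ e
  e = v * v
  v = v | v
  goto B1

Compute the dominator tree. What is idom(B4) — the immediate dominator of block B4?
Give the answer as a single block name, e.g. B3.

Answer: B1

Derivation:
idom tree: B1←B0 B2←B1 B3←B1 B4←B1
Dom∩ at merges:
  B1: preds {B0,B2,B4}: {B0} ∩ {B0,B1,B2} ∩ {B0,B1,B4} = {B0}; idom=B0
  B4: preds {B1,B3}: {B0,B1} ∩ {B0,B1,B3} = {B0,B1}; idom=B1

idom(B4) = B1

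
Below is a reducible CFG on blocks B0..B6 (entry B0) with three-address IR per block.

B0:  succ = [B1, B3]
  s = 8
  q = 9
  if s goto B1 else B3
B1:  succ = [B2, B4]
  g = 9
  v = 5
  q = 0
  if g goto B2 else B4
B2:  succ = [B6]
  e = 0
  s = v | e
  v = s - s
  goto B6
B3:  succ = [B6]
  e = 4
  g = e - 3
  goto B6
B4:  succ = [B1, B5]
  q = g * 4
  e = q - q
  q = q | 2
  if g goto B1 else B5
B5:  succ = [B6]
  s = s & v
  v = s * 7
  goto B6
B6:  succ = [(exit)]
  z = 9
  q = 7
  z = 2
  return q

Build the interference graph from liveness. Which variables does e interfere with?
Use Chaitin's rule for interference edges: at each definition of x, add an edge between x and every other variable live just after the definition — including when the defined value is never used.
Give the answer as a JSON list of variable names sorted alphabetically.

Answer: ["g", "q", "s", "v"]

Working:
Block summaries:
  B0: {q,s} / ∅
  B1: {g,q,v} / ∅
  B2: {e,s,v} / {v}
  B3: {e,g} / ∅
  B4: {e,q} / {g}
  B5: {s,v} / {s,v}
  B6: {q,z} / ∅

Backward fixpoint:
  B0: in=∅ out={s}
  B1: in={s} out={g,s,v}
  B2: in={v} out=∅
  B3: in=∅ out=∅
  B4: in={g,s,v} out={s,v}
  B5: in={s,v} out=∅
  B6: in=∅ out=∅

Interference:
  e — {g,q,s,v}
  g — {e,q,s,v}
  q — {e,g,s,v,z}
  s — {e,g,q,v}
  v — {e,g,q,s}
  z — {q}

N(e) = ["g", "q", "s", "v"]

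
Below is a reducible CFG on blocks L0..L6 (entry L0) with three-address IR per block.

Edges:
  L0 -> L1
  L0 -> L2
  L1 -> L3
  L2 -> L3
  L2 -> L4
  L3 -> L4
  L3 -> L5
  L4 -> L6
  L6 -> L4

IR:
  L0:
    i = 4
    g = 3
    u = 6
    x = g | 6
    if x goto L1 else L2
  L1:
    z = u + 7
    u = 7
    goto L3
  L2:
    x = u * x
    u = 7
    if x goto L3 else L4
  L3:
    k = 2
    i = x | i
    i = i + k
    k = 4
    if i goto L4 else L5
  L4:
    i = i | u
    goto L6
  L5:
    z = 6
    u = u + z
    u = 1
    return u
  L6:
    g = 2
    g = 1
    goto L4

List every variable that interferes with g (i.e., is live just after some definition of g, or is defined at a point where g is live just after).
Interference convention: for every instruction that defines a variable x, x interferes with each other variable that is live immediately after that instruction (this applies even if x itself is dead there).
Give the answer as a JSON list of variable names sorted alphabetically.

Block summaries:
  L0 def {g,i,u,x} use ∅
  L1 def {u,z} use {u}
  L2 def {u,x} use {u,x}
  L3 def {i,k} use {i,x}
  L4 def {i} use {i,u}
  L5 def {u,z} use {u}
  L6 def {g} use ∅

Liveness:
  L0: in=∅ out={i,u,x}
  L1: in={i,u,x} out={i,u,x}
  L2: in={i,u,x} out={i,u,x}
  L3: in={i,u,x} out={i,u}
  L4: in={i,u} out={i,u}
  L5: in={u} out=∅
  L6: in={i,u} out={i,u}

Conflict graph:
  g — {i,u}
  i — {g,k,u,x,z}
  k — {i,u,x}
  u — {g,i,k,x,z}
  x — {i,k,u,z}
  z — {i,u,x}

N(g) = ["i", "u"]

Answer: ["i", "u"]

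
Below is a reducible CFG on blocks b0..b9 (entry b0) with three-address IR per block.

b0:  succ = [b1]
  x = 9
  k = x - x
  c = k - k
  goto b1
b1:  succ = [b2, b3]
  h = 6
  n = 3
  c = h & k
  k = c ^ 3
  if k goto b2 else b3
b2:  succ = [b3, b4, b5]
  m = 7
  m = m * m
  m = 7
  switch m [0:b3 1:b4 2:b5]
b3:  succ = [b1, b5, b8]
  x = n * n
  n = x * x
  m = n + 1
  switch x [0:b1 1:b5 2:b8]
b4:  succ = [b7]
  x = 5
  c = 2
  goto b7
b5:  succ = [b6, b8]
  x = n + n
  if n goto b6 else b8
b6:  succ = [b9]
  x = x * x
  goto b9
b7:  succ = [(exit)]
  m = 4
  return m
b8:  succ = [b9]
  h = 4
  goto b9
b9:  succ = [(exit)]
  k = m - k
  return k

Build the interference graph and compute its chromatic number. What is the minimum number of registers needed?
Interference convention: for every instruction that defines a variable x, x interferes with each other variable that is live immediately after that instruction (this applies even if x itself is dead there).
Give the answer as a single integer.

Answer: 4

Working:
Per-block:
  b0 def {c,k,x} use ∅
  b1 def {c,h,k,n} use {k}
  b2 def {m} use ∅
  b3 def {m,n,x} use {n}
  b4 def {c,x} use ∅
  b5 def {x} use {n}
  b6 def {x} use {x}
  b7 def {m} use ∅
  b8 def {h} use ∅
  b9 def {k} use {k,m}

Backward fixpoint:
  b0 li=∅ lo={k}
  b1 li={k} lo={k,n}
  b2 li={k,n} lo={k,m,n}
  b3 li={k,n} lo={k,m,n}
  b4 li=∅ lo=∅
  b5 li={k,m,n} lo={k,m,x}
  b6 li={k,m,x} lo={k,m}
  b7 li=∅ lo=∅
  b8 li={k,m} lo={k,m}
  b9 li={k,m} lo=∅

Interference:
  c: {k,n}
  h: {k,m,n}
  k: {c,h,m,n,x}
  m: {h,k,n,x}
  n: {c,h,k,m,x}
  x: {k,m,n}

Colouring:
  {h,k,m,n} pairwise interfere (4-clique) ⇒ χ ≥ 4
  4-colouring: c0={k}  c1={n}  c2={c,m}  c3={h,x}
  χ = 4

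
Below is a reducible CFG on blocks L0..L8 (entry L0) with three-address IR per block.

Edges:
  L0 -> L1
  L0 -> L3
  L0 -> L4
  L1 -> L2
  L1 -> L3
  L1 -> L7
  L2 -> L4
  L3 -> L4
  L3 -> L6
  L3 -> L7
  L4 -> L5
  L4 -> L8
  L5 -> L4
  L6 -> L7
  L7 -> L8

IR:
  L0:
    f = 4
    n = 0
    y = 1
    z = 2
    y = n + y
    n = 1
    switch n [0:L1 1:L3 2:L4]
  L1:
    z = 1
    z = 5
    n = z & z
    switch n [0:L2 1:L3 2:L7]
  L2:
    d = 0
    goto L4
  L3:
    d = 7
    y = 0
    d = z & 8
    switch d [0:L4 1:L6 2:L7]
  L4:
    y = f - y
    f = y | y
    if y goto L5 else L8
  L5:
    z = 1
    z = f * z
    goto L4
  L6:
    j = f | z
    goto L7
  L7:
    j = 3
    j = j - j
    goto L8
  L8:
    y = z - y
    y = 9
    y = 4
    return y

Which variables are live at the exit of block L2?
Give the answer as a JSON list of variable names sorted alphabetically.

def/use:
  L0 def {f,n,y,z} use ∅
  L1 def {n,z} use ∅
  L2 def {d} use ∅
  L3 def {d,y} use {z}
  L4 def {f,y} use {f,y}
  L5 def {z} use {f}
  L6 def {j} use {f,z}
  L7 def {j} use ∅
  L8 def {y} use {y,z}

Live sets:
  live L0: ∅→{f,y,z}
  live L1: {f,y}→{f,y,z}
  live L2: {f,y,z}→{f,y,z}
  live L3: {f,z}→{f,y,z}
  live L4: {f,y,z}→{f,y,z}
  live L5: {f,y}→{f,y,z}
  live L6: {f,y,z}→{y,z}
  live L7: {y,z}→{y,z}
  live L8: {y,z}→∅

live-out(L2) = ["f", "y", "z"]

Answer: ["f", "y", "z"]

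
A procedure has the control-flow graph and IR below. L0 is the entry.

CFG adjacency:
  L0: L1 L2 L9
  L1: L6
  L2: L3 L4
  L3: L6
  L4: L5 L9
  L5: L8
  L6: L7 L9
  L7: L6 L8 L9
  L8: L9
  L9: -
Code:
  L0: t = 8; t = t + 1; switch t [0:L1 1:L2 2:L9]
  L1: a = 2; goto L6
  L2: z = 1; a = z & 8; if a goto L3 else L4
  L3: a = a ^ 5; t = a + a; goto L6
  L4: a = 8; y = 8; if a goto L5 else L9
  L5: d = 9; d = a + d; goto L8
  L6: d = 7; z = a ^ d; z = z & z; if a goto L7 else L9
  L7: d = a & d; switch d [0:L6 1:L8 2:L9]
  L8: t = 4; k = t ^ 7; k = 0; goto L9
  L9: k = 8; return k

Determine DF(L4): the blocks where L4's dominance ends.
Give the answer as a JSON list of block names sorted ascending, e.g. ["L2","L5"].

Answer: ["L8", "L9"]

Derivation:
idom tree: L1←L0 L2←L0 L3←L2 L4←L2 L5←L4 L6←L0 L7←L6 L8←L0 L9←L0
Dom at joins:
  L6: preds {L1,L3,L7}: {L0,L1} ∩ {L0,L2,L3} ∩ {L0,L6,L7} = {L0}; idom=L0
  L8: preds {L5,L7}: {L0,L2,L4,L5} ∩ {L0,L6,L7} = {L0}; idom=L0
  L9: preds {L0,L4,L6,L7,L8}: {L0} ∩ {L0,L2,L4} ∩ {L0,L6} ∩ {L0,L6,L7} ∩ {L0,L8} = {L0}; idom=L0

DF walk-up:
  join L6 pred L1: L1 stop@L0
  join L6 pred L3: L3→L2 stop@L0
  join L6 pred L7: L7→L6 stop@L0
  join L8 pred L5: L5→L4→L2 stop@L0
  join L8 pred L7: L7→L6 stop@L0
  join L9 pred L0: · stop@L0
  join L9 pred L4: L4→L2 stop@L0
  join L9 pred L6: L6 stop@L0
  join L9 pred L7: L7→L6 stop@L0
  join L9 pred L8: L8 stop@L0
  L0: DF=∅
  L1: DF={L6}
  L2: DF={L6,L8,L9}
  L3: DF={L6}
  L4: DF={L8,L9}
  L5: DF={L8}
  L6: DF={L6,L8,L9}
  L7: DF={L6,L8,L9}
  L8: DF={L9}
  L9: DF=∅

DF(L4) = ["L8", "L9"]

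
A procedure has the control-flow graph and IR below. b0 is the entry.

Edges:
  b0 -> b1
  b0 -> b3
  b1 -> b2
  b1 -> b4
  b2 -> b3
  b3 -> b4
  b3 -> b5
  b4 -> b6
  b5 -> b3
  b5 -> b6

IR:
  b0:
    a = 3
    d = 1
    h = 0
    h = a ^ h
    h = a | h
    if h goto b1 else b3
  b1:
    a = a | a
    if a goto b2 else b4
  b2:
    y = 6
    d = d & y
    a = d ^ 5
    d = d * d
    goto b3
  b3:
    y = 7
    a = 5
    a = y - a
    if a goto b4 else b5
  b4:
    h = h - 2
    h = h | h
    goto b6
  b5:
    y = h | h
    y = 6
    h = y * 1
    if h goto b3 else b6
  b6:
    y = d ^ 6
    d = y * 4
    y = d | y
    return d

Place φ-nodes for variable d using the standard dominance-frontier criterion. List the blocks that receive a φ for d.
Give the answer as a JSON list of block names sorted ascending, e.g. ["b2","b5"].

idom tree: b1←b0 b2←b1 b3←b0 b4←b0 b5←b3 b6←b0
Dom at joins:
  b3: preds {b0,b2,b5}: {b0} ∩ {b0,b1,b2} ∩ {b0,b3,b5} = {b0}; idom=b0
  b4: preds {b1,b3}: {b0,b1} ∩ {b0,b3} = {b0}; idom=b0
  b6: preds {b4,b5}: {b0,b4} ∩ {b0,b3,b5} = {b0}; idom=b0

DF walk-up:
  b3←b0: walk · to b0
  b3←b2: walk b2→b1 to b0
  b3←b5: walk b5→b3 to b0
  b4←b1: walk b1 to b0
  b4←b3: walk b3 to b0
  b6←b4: walk b4 to b0
  b6←b5: walk b5→b3 to b0
  b0: DF=∅
  b1: DF={b3,b4}
  b2: DF={b3}
  b3: DF={b3,b4,b6}
  b4: DF={b6}
  b5: DF={b3,b6}
  b6: DF=∅

φ for d: defs {b0,b2,b6}
  DF⁺ = {b3,b4,b6}

Answer: ["b3", "b4", "b6"]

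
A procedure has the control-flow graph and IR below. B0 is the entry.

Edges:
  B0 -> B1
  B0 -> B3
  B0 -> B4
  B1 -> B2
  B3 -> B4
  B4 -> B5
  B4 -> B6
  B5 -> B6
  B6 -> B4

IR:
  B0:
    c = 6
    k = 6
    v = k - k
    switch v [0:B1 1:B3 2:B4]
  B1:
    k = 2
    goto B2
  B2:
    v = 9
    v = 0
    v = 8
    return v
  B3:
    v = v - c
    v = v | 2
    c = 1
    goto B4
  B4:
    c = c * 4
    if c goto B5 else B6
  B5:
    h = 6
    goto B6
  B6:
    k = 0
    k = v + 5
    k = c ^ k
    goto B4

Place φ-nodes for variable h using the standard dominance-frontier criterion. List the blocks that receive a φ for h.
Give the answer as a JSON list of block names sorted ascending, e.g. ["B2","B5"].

idom tree: B1←B0 B2←B1 B3←B0 B4←B0 B5←B4 B6←B4
Join-block Dom:
  B4: preds {B0,B3,B6}: {B0} ∩ {B0,B3} ∩ {B0,B4,B6} = {B0}; idom=B0
  B6: preds {B4,B5}: {B0,B4} ∩ {B0,B4,B5} = {B0,B4}; idom=B4

Frontier:
  B4←B0: walk · to B0
  B4←B3: walk B3 to B0
  B4←B6: walk B6→B4 to B0
  B6←B4: walk · to B4
  B6←B5: walk B5 to B4
  B0 → ∅
  B1 → ∅
  B2 → ∅
  B3 → {B4}
  B4 → {B4}
  B5 → {B6}
  B6 → {B4}

φ for h: defs {B5}
  DF⁺ = {B4,B6}

Answer: ["B4", "B6"]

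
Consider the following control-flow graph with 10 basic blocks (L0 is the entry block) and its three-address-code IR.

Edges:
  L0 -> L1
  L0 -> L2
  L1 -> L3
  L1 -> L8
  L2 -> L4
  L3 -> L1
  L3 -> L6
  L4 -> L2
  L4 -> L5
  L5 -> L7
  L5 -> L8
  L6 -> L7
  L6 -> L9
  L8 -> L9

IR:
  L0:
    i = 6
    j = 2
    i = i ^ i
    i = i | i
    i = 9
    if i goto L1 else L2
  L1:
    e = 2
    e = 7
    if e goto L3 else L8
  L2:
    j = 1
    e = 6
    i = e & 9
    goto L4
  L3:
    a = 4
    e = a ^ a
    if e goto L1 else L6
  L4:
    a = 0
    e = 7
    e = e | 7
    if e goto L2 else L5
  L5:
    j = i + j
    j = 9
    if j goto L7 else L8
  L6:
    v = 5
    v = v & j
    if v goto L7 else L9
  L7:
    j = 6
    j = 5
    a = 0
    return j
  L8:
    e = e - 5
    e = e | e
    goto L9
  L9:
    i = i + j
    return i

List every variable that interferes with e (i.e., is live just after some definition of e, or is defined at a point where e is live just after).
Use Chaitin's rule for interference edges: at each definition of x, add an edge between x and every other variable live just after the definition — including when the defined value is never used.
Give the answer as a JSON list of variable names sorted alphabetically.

Answer: ["i", "j"]

Working:
Block summaries:
  L0: {i,j} / ∅
  L1: {e} / ∅
  L2: {e,i,j} / ∅
  L3: {a,e} / ∅
  L4: {a,e} / ∅
  L5: {j} / {i,j}
  L6: {v} / {j}
  L7: {a,j} / ∅
  L8: {e} / {e}
  L9: {i} / {i,j}

Backward fixpoint:
  L0 li=∅ lo={i,j}
  L1 li={i,j} lo={e,i,j}
  L2 li=∅ lo={i,j}
  L3 li={i,j} lo={i,j}
  L4 li={i,j} lo={e,i,j}
  L5 li={e,i,j} lo={e,i,j}
  L6 li={i,j} lo={i,j}
  L7 li=∅ lo=∅
  L8 li={e,i,j} lo={i,j}
  L9 li={i,j} lo=∅

Conflict graph:
  a — {i,j}
  e — {i,j}
  i — {a,e,j,v}
  j — {a,e,i,v}
  v — {i,j}

N(e) = ["i", "j"]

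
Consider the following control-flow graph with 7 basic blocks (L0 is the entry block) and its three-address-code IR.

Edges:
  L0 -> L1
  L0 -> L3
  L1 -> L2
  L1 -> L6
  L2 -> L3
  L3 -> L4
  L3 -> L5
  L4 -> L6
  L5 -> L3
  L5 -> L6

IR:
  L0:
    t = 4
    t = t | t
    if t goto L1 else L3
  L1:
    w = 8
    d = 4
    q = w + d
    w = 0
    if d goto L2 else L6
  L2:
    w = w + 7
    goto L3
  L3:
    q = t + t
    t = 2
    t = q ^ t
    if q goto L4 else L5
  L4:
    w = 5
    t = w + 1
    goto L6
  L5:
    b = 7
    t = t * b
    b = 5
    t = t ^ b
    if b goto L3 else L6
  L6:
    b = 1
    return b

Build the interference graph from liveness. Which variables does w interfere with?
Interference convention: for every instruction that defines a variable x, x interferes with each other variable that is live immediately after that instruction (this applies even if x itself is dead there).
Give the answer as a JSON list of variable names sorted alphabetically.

Block summaries:
  L0 def {t} use ∅
  L1 def {d,q,w} use ∅
  L2 def {w} use {w}
  L3 def {q,t} use {t}
  L4 def {t,w} use ∅
  L5 def {b,t} use {t}
  L6 def {b} use ∅

Live sets:
  live L0: ∅→{t}
  live L1: {t}→{t,w}
  live L2: {t,w}→{t}
  live L3: {t}→{t}
  live L4: ∅→∅
  live L5: {t}→{t}
  live L6: ∅→∅

Interfere edges:
  b — {t}
  d — {q,t,w}
  q — {d,t}
  t — {b,d,q,w}
  w — {d,t}

N(w) = ["d", "t"]

Answer: ["d", "t"]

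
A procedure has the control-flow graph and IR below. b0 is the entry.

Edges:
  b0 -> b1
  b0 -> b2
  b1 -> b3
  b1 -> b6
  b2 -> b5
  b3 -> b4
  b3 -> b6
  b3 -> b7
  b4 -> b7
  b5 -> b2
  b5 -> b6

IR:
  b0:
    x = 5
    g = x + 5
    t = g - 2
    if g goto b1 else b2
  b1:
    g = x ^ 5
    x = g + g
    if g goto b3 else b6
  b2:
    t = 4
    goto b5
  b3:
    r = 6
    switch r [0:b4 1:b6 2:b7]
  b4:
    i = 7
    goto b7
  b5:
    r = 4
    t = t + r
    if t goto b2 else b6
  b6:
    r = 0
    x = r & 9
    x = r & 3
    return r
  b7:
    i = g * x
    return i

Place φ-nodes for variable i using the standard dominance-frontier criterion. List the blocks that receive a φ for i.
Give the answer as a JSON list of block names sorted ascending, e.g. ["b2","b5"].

idom tree: b1←b0 b2←b0 b3←b1 b4←b3 b5←b2 b6←b0 b7←b3
Dom∩ at merges:
  b2: preds {b0,b5}: {b0} ∩ {b0,b2,b5} = {b0}; idom=b0
  b6: preds {b1,b3,b5}: {b0,b1} ∩ {b0,b1,b3} ∩ {b0,b2,b5} = {b0}; idom=b0
  b7: preds {b3,b4}: {b0,b1,b3} ∩ {b0,b1,b3,b4} = {b0,b1,b3}; idom=b3

DF walk-up:
  b2←b0: walk · to b0
  b2←b5: walk b5→b2 to b0
  b6←b1: walk b1 to b0
  b6←b3: walk b3→b1 to b0
  b6←b5: walk b5→b2 to b0
  b7←b3: walk · to b3
  b7←b4: walk b4 to b3
  b0 → ∅
  b1 → {b6}
  b2 → {b2,b6}
  b3 → {b6}
  b4 → {b7}
  b5 → {b2,b6}
  b6 → ∅
  b7 → ∅

φ for i: defs {b4,b7}
  DF⁺ = {b7}

Answer: ["b7"]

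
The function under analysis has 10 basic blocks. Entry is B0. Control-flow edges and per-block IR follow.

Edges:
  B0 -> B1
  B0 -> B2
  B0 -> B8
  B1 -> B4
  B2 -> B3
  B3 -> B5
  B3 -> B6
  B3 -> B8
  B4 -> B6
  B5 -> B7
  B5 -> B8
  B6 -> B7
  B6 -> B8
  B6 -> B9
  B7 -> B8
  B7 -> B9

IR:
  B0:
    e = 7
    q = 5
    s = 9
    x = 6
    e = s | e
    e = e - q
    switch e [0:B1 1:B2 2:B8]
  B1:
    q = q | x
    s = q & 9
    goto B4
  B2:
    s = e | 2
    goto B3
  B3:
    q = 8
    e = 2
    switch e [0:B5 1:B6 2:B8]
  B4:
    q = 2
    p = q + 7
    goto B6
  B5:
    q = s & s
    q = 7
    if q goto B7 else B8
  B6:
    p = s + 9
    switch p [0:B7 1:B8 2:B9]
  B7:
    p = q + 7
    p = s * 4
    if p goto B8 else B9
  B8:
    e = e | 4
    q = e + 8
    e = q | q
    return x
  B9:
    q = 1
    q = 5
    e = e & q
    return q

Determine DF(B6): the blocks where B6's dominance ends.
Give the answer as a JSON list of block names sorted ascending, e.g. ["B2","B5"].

idom tree: B1←B0 B2←B0 B3←B2 B4←B1 B5←B3 B6←B0 B7←B0 B8←B0 B9←B0
Join-block Dom:
  B6: preds {B3,B4}: {B0,B2,B3} ∩ {B0,B1,B4} = {B0}; idom=B0
  B7: preds {B5,B6}: {B0,B2,B3,B5} ∩ {B0,B6} = {B0}; idom=B0
  B8: preds {B0,B3,B5,B6,B7}: {B0} ∩ {B0,B2,B3} ∩ {B0,B2,B3,B5} ∩ {B0,B6} ∩ {B0,B7} = {B0}; idom=B0
  B9: preds {B6,B7}: {B0,B6} ∩ {B0,B7} = {B0}; idom=B0

DF walk-up:
  join B6 pred B3: B3→B2 stop@B0
  join B6 pred B4: B4→B1 stop@B0
  join B7 pred B5: B5→B3→B2 stop@B0
  join B7 pred B6: B6 stop@B0
  join B8 pred B0: · stop@B0
  join B8 pred B3: B3→B2 stop@B0
  join B8 pred B5: B5→B3→B2 stop@B0
  join B8 pred B6: B6 stop@B0
  join B8 pred B7: B7 stop@B0
  join B9 pred B6: B6 stop@B0
  join B9 pred B7: B7 stop@B0
  B0: DF=∅
  B1: DF={B6}
  B2: DF={B6,B7,B8}
  B3: DF={B6,B7,B8}
  B4: DF={B6}
  B5: DF={B7,B8}
  B6: DF={B7,B8,B9}
  B7: DF={B8,B9}
  B8: DF=∅
  B9: DF=∅

DF(B6) = ["B7", "B8", "B9"]

Answer: ["B7", "B8", "B9"]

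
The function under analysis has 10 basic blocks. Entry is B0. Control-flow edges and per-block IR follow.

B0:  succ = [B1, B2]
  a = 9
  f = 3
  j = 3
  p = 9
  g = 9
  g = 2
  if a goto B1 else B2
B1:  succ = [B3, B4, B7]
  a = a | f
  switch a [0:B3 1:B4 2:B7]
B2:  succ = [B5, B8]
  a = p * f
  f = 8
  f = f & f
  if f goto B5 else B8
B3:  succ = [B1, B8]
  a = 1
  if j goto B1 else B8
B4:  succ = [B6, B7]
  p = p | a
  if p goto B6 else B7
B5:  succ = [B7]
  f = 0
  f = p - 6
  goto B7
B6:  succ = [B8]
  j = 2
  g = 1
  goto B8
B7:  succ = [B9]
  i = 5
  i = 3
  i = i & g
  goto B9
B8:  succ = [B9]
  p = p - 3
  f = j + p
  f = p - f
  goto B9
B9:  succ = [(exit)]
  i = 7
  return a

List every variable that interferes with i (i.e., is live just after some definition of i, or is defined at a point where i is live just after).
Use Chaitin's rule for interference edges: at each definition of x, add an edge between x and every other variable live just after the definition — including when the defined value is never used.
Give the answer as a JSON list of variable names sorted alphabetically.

Answer: ["a", "g"]

Working:
Block summaries:
  B0: def={a,f,g,j,p} ue=∅
  B1: def={a} ue={a,f}
  B2: def={a,f} ue={f,p}
  B3: def={a} ue={j}
  B4: def={p} ue={a,p}
  B5: def={f} ue={p}
  B6: def={g,j} ue=∅
  B7: def={i} ue={g}
  B8: def={f,p} ue={j,p}
  B9: def={i} ue={a}

Live sets:
  live B0: ∅→{a,f,g,j,p}
  live B1: {a,f,g,j,p}→{a,f,g,j,p}
  live B2: {f,g,j,p}→{a,g,j,p}
  live B3: {f,g,j,p}→{a,f,g,j,p}
  live B4: {a,g,p}→{a,g,p}
  live B5: {a,g,p}→{a,g}
  live B6: {a,p}→{a,j,p}
  live B7: {a,g}→{a}
  live B8: {a,j,p}→{a}
  live B9: {a}→∅

Interfere edges:
  a↔{f,g,i,j,p}
  f↔{a,g,j,p}
  g↔{a,f,i,j,p}
  i↔{a,g}
  j↔{a,f,g,p}
  p↔{a,f,g,j}

N(i) = ["a", "g"]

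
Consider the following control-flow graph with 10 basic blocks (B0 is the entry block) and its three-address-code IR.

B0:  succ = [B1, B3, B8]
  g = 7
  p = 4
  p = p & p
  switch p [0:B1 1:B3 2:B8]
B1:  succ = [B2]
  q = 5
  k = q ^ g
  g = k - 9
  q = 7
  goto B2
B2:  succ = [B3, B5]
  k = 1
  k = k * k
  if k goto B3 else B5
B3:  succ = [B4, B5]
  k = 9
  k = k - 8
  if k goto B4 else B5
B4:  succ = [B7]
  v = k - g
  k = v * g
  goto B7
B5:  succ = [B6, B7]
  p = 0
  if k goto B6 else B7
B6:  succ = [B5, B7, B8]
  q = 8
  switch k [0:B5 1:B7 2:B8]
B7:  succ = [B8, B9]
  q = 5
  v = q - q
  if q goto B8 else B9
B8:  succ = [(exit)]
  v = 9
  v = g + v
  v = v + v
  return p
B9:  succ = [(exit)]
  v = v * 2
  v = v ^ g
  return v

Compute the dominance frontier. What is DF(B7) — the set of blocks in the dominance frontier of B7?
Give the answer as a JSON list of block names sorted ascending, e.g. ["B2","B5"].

idom tree: B1←B0 B2←B1 B3←B0 B4←B3 B5←B0 B6←B5 B7←B0 B8←B0 B9←B7
Join-block Dom:
  B3: preds {B0,B2}: {B0} ∩ {B0,B1,B2} = {B0}; idom=B0
  B5: preds {B2,B3,B6}: {B0,B1,B2} ∩ {B0,B3} ∩ {B0,B5,B6} = {B0}; idom=B0
  B7: preds {B4,B5,B6}: {B0,B3,B4} ∩ {B0,B5} ∩ {B0,B5,B6} = {B0}; idom=B0
  B8: preds {B0,B6,B7}: {B0} ∩ {B0,B5,B6} ∩ {B0,B7} = {B0}; idom=B0

DF derivation:
  B3←B0: walk · to B0
  B3←B2: walk B2→B1 to B0
  B5←B2: walk B2→B1 to B0
  B5←B3: walk B3 to B0
  B5←B6: walk B6→B5 to B0
  B7←B4: walk B4→B3 to B0
  B7←B5: walk B5 to B0
  B7←B6: walk B6→B5 to B0
  B8←B0: walk · to B0
  B8←B6: walk B6→B5 to B0
  B8←B7: walk B7 to B0
  B0 → ∅
  B1 → {B3,B5}
  B2 → {B3,B5}
  B3 → {B5,B7}
  B4 → {B7}
  B5 → {B5,B7,B8}
  B6 → {B5,B7,B8}
  B7 → {B8}
  B8 → ∅
  B9 → ∅

DF(B7) = ["B8"]

Answer: ["B8"]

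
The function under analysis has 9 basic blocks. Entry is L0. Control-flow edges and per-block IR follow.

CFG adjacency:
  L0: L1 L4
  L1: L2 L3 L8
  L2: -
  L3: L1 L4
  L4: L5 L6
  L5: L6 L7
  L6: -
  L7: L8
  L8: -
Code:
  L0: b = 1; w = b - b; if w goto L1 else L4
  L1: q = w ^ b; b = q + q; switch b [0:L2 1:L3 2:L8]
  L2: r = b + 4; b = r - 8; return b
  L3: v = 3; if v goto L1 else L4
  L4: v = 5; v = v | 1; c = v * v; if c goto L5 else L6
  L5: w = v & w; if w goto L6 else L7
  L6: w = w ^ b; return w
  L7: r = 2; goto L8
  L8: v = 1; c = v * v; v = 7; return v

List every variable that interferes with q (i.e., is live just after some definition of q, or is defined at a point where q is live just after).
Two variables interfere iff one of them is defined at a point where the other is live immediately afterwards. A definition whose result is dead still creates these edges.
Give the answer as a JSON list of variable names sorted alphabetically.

def/use:
  L0: {b,w} / ∅
  L1: {b,q} / {b,w}
  L2: {b,r} / {b}
  L3: {v} / ∅
  L4: {c,v} / ∅
  L5: {w} / {v,w}
  L6: {w} / {b,w}
  L7: {r} / ∅
  L8: {c,v} / ∅

Liveness:
  L0 li=∅ lo={b,w}
  L1 li={b,w} lo={b,w}
  L2 li={b} lo=∅
  L3 li={b,w} lo={b,w}
  L4 li={b,w} lo={b,v,w}
  L5 li={b,v,w} lo={b,w}
  L6 li={b,w} lo=∅
  L7 li=∅ lo=∅
  L8 li=∅ lo=∅

Interfere edges:
  b↔{c,v,w}
  c↔{b,v,w}
  q↔{w}
  r↔∅
  v↔{b,c,w}
  w↔{b,c,q,v}

N(q) = ["w"]

Answer: ["w"]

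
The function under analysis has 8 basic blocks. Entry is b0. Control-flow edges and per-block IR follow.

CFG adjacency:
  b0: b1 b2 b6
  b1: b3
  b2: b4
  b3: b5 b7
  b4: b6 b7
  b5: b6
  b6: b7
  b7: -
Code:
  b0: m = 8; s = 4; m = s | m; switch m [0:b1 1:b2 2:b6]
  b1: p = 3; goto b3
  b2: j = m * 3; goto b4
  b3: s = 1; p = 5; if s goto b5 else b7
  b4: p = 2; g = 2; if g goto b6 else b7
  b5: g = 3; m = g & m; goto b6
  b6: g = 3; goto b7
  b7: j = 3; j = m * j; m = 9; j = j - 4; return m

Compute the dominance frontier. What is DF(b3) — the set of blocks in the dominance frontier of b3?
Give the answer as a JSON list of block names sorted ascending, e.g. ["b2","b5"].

idom tree: b1←b0 b2←b0 b3←b1 b4←b2 b5←b3 b6←b0 b7←b0
Dom∩ at merges:
  b6: preds {b0,b4,b5}: {b0} ∩ {b0,b2,b4} ∩ {b0,b1,b3,b5} = {b0}; idom=b0
  b7: preds {b3,b4,b6}: {b0,b1,b3} ∩ {b0,b2,b4} ∩ {b0,b6} = {b0}; idom=b0

DF derivation:
  join b6 pred b0: · stop@b0
  join b6 pred b4: b4→b2 stop@b0
  join b6 pred b5: b5→b3→b1 stop@b0
  join b7 pred b3: b3→b1 stop@b0
  join b7 pred b4: b4→b2 stop@b0
  join b7 pred b6: b6 stop@b0
  DF(b0)=∅
  DF(b1)={b6,b7}
  DF(b2)={b6,b7}
  DF(b3)={b6,b7}
  DF(b4)={b6,b7}
  DF(b5)={b6}
  DF(b6)={b7}
  DF(b7)=∅

DF(b3) = ["b6", "b7"]

Answer: ["b6", "b7"]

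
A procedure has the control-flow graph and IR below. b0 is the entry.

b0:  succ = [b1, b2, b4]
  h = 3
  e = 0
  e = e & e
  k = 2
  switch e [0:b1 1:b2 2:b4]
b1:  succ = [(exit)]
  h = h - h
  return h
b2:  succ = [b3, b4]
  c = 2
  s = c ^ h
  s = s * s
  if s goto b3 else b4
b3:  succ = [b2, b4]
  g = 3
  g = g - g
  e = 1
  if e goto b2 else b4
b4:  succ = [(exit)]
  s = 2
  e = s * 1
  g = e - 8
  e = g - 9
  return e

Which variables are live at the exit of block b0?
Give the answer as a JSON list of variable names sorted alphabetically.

Block summaries:
  b0 def {e,h,k} use ∅
  b1 def {h} use {h}
  b2 def {c,s} use {h}
  b3 def {e,g} use ∅
  b4 def {e,g,s} use ∅

Liveness:
  b0 li=∅ lo={h}
  b1 li={h} lo=∅
  b2 li={h} lo={h}
  b3 li={h} lo={h}
  b4 li=∅ lo=∅

live-out(b0) = ["h"]

Answer: ["h"]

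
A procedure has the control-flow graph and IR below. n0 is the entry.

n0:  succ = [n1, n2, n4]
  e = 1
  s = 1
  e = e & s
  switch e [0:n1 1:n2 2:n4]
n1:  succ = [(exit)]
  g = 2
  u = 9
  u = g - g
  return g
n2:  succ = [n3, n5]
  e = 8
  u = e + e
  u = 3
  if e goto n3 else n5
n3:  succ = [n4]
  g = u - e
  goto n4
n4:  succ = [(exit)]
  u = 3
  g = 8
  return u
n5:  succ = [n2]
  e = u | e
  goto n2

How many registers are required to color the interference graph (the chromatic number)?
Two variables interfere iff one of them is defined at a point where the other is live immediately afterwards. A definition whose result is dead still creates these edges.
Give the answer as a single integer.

Answer: 2

Derivation:
def/use:
  n0: {e,s} / ∅
  n1: {g,u} / ∅
  n2: {e,u} / ∅
  n3: {g} / {e,u}
  n4: {g,u} / ∅
  n5: {e} / {e,u}

Live sets:
  live n0: ∅→∅
  live n1: ∅→∅
  live n2: ∅→{e,u}
  live n3: {e,u}→∅
  live n4: ∅→∅
  live n5: {e,u}→∅

Interference:
  e↔{s,u}
  g↔{u}
  s↔{e}
  u↔{e,g}

Colouring:
  lower bound: {e,s} mutually conflict ⇒ χ ≥ 2
  assign e→r0 g→r0 s→r1 u→r1 — no edge inside a register ⇒ χ ≤ 2
  χ = 2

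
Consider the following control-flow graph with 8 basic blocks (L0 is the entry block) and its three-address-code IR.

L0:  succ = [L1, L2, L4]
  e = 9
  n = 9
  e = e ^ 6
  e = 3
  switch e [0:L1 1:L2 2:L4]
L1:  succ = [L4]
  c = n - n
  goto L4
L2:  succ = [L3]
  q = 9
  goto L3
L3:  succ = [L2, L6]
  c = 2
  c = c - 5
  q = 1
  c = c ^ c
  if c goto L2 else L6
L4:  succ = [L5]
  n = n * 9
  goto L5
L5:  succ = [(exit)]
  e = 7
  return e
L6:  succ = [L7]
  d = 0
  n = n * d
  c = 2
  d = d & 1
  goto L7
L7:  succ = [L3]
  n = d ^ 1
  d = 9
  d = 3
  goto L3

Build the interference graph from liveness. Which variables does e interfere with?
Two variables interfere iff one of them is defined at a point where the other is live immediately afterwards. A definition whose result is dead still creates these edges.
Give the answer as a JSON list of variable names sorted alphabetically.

Block summaries:
  L0 def {e,n} use ∅
  L1 def {c} use {n}
  L2 def {q} use ∅
  L3 def {c,q} use ∅
  L4 def {n} use {n}
  L5 def {e} use ∅
  L6 def {c,d,n} use {n}
  L7 def {d,n} use {d}

Live sets:
  live L0: ∅→{n}
  live L1: {n}→{n}
  live L2: {n}→{n}
  live L3: {n}→{n}
  live L4: {n}→∅
  live L5: ∅→∅
  live L6: {n}→{d}
  live L7: {d}→{n}

Interfere edges:
  c: {d,n,q}
  d: {c,n}
  e: {n}
  n: {c,d,e,q}
  q: {c,n}

N(e) = ["n"]

Answer: ["n"]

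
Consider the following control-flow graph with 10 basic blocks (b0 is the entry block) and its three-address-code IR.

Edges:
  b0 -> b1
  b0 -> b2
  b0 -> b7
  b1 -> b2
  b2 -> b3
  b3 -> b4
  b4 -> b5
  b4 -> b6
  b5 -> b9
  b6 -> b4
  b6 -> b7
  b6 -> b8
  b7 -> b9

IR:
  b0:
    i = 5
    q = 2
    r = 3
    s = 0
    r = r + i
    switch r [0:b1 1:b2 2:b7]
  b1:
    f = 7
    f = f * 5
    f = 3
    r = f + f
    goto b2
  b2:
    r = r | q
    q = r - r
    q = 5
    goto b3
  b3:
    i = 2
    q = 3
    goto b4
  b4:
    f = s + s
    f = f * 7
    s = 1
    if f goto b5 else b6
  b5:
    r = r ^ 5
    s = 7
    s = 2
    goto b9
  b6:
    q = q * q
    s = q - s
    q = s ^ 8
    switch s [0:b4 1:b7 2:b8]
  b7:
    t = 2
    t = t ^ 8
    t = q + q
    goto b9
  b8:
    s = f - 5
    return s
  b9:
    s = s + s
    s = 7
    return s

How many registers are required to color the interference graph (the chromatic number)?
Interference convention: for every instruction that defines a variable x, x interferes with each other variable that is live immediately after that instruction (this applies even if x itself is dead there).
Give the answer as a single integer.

Answer: 4

Derivation:
Per-block:
  b0 def {i,q,r,s} use ∅
  b1 def {f,r} use ∅
  b2 def {q,r} use {q,r}
  b3 def {i,q} use ∅
  b4 def {f,s} use {s}
  b5 def {r,s} use {r}
  b6 def {q,s} use {q,s}
  b7 def {t} use {q}
  b8 def {s} use {f}
  b9 def {s} use {s}

Backward fixpoint:
  b0: in=∅ out={q,r,s}
  b1: in={q,s} out={q,r,s}
  b2: in={q,r,s} out={r,s}
  b3: in={r,s} out={q,r,s}
  b4: in={q,r,s} out={f,q,r,s}
  b5: in={r} out={s}
  b6: in={f,q,r,s} out={f,q,r,s}
  b7: in={q,s} out={s}
  b8: in={f} out=∅
  b9: in={s} out=∅

Interfere edges:
  f: {q,r,s}
  i: {q,r,s}
  q: {f,i,r,s,t}
  r: {f,i,q,s}
  s: {f,i,q,r,t}
  t: {q,s}

Registers:
  lower bound: {f,q,r,s} mutually conflict ⇒ χ ≥ 4
  assign f→r3 i→r3 q→r0 r→r2 s→r1 t→r2 — no edge inside a register ⇒ χ ≤ 4
  χ = 4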